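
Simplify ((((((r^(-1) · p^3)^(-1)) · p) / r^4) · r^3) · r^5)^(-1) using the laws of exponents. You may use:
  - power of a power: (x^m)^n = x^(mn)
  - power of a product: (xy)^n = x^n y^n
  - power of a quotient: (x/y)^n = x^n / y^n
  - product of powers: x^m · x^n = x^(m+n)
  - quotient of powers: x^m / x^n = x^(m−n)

((((((r^(-1) · p^3)^(-1)) · p) / r^4) · r^3) · r^5)^(-1)
= ((((((r^(-1) · p^3)^(-1)) · p) / r^4) · r^3)^(-1)) · ((r^5)^(-1))    [power of a product]
= ((((((r^(-1) · p^3)^(-1)) · p) / r^4)^(-1)) · ((r^3)^(-1))) · ((r^5)^(-1))    [power of a product]
= ((((((r^(-1) · p^3)^(-1)) · p)^(-1)) / ((r^4)^(-1))) · ((r^3)^(-1))) · ((r^5)^(-1))    [power of a quotient]
= ((((((r^(-1) · p^3)^(-1))^(-1)) · (p^(-1))) / ((r^4)^(-1))) · ((r^3)^(-1))) · ((r^5)^(-1))    [power of a product]
= (((((r^(-1) · p^3)^1) · (p^(-1))) / ((r^4)^(-1))) · ((r^3)^(-1))) · ((r^5)^(-1))    [power of a power]
= ((((((r^(-1))^1) · ((p^3)^1)) · (p^(-1))) / ((r^4)^(-1))) · ((r^3)^(-1))) · ((r^5)^(-1))    [power of a product]
= ((((r^(-1) · ((p^3)^1)) · (p^(-1))) / ((r^4)^(-1))) · ((r^3)^(-1))) · ((r^5)^(-1))    [power of a power]
= ((((r^(-1) · p^3) · (p^(-1))) / ((r^4)^(-1))) · ((r^3)^(-1))) · ((r^5)^(-1))    [power of a power]
= ((((r^(-1) · p^3) · p^(-1)) / r^(-4)) · ((r^3)^(-1))) · ((r^5)^(-1))    [power of a power]
= ((((r^(-1) · p^3) · p^(-1)) / r^(-4)) · r^(-3)) · ((r^5)^(-1))    [power of a power]
= ((((r^(-1) · p^3) · p^(-1)) / r^(-4)) · r^(-3)) · r^(-5)    [power of a power]
= p^2r^(-5)    [quotient of powers; product of powers]

p^2r^(-5)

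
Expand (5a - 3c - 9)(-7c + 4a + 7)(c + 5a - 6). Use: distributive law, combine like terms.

(5a - 3c - 9)(-7c + 4a + 7)(c + 5a - 6)
= (-35ac + 20a² + 35a + 21c² - 12ac - 21c + 63c - 36a - 63)(c + 5a - 6)    [distributive law]
= (-47ac + 20a² - a + 21c² + 42c - 63)(c + 5a - 6)    [combine like terms]
= -47ac² - 235a²c + 282ac + 20a²c + 100a³ - 120a² - ac - 5a² + 6a + 21c³ + 105ac² - 126c² + 42c² + 210ac - 252c - 63c - 315a + 378    [distributive law]
= 58ac² - 215a²c + 491ac + 100a³ - 125a² - 309a + 21c³ - 84c² - 315c + 378    [combine like terms]

58ac² - 215a²c + 491ac + 100a³ - 125a² - 309a + 21c³ - 84c² - 315c + 378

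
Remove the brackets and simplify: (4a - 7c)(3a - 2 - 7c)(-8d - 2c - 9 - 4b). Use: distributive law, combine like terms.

(4a - 7c)(3a - 2 - 7c)(-8d - 2c - 9 - 4b)
= (12a² - 8a - 28ac - 21ac + 14c + 49c²)(-8d - 2c - 9 - 4b)    [distributive law]
= (12a² - 8a - 49ac + 14c + 49c²)(-8d - 2c - 9 - 4b)    [combine like terms]
= -96a²d - 24a²c - 108a² - 48a²b + 64ad + 16ac + 72a + 32ab + 392acd + 98ac² + 441ac + 196abc - 112cd - 28c² - 126c - 56bc - 392c²d - 98c³ - 441c² - 196bc²    [distributive law]
= -96a²d - 24a²c - 108a² - 48a²b + 64ad + 457ac + 72a + 32ab + 392acd + 98ac² + 196abc - 112cd - 469c² - 126c - 56bc - 392c²d - 98c³ - 196bc²    [combine like terms]

-96a²d - 24a²c - 108a² - 48a²b + 64ad + 457ac + 72a + 32ab + 392acd + 98ac² + 196abc - 112cd - 469c² - 126c - 56bc - 392c²d - 98c³ - 196bc²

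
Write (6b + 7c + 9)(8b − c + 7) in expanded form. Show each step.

48b^2 + 50bc + 114b − 7c^2 + 40c + 63

(6b + 7c + 9)(8b − c + 7)
= 48b^2 − 6bc + 42b + 56bc − 7c^2 + 49c + 72b − 9c + 63    [distributive law]
= 48b^2 + 50bc + 114b − 7c^2 + 40c + 63    [combine like terms]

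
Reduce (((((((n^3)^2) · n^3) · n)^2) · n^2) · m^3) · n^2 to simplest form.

(((((((n^3)^2) · n^3) · n)^2) · n^2) · m^3) · n^2
= (((((((n^3)^2) · n^3)^2) · (n^2)) · n^2) · m^3) · n^2    [power of a product]
= (((((((n^3)^2)^2) · ((n^3)^2)) · (n^2)) · n^2) · m^3) · n^2    [power of a product]
= ((((((n^3)^4) · ((n^3)^2)) · (n^2)) · n^2) · m^3) · n^2    [power of a power]
= ((((n^12 · ((n^3)^2)) · (n^2)) · n^2) · m^3) · n^2    [power of a power]
= ((((n^12 · n^6) · (n^2)) · n^2) · m^3) · n^2    [power of a power]
= (((n^18 · (n^2)) · n^2) · m^3) · n^2    [product of powers]
= ((n^20 · n^2) · m^3) · n^2    [product of powers]
= (n^22 · m^3) · n^2    [product of powers]
= m^3·n^24    [product of powers]

m^3·n^24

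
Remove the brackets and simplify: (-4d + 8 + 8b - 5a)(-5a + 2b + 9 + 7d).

-15ad + 48bd + 20d - 28d² - 85a + 88b + 72 - 50ab + 16b² + 25a²

(-4d + 8 + 8b - 5a)(-5a + 2b + 9 + 7d)
= 20ad - 8bd - 36d - 28d² - 40a + 16b + 72 + 56d - 40ab + 16b² + 72b + 56bd + 25a² - 10ab - 45a - 35ad    [distributive law]
= -15ad + 48bd + 20d - 28d² - 85a + 88b + 72 - 50ab + 16b² + 25a²    [combine like terms]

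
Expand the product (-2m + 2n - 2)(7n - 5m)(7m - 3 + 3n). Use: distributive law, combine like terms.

(-2m + 2n - 2)(7n - 5m)(7m - 3 + 3n)
= (-14mn + 10m² + 14n² - 10mn - 14n + 10m)(7m - 3 + 3n)    [distributive law]
= (-24mn + 10m² + 14n² - 14n + 10m)(7m - 3 + 3n)    [combine like terms]
= -168m²n + 72mn - 72mn² + 70m³ - 30m² + 30m²n + 98mn² - 42n² + 42n³ - 98mn + 42n - 42n² + 70m² - 30m + 30mn    [distributive law]
= -138m²n + 4mn + 26mn² + 70m³ + 40m² - 84n² + 42n³ + 42n - 30m    [combine like terms]

-138m²n + 4mn + 26mn² + 70m³ + 40m² - 84n² + 42n³ + 42n - 30m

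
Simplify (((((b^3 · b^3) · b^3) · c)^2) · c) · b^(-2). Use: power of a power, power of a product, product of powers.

(((((b^3 · b^3) · b^3) · c)^2) · c) · b^(-2)
= (((((b^3 · b^3) · b^3)^2) · (c^2)) · c) · b^(-2)    [power of a product]
= (((((b^3 · b^3)^2) · ((b^3)^2)) · (c^2)) · c) · b^(-2)    [power of a product]
= ((((((b^3)^2) · ((b^3)^2)) · ((b^3)^2)) · (c^2)) · c) · b^(-2)    [power of a product]
= ((((b^6 · ((b^3)^2)) · ((b^3)^2)) · (c^2)) · c) · b^(-2)    [power of a power]
= ((((b^6 · b^6) · ((b^3)^2)) · (c^2)) · c) · b^(-2)    [power of a power]
= (((b^12 · ((b^3)^2)) · (c^2)) · c) · b^(-2)    [product of powers]
= (((b^12 · b^6) · (c^2)) · c) · b^(-2)    [power of a power]
= ((b^18 · (c^2)) · c) · b^(-2)    [product of powers]
= b^16·c^3    [product of powers]

b^16·c^3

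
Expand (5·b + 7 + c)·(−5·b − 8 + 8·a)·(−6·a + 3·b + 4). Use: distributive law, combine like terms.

270·a·b^2 − 75·b^3 − 325·b^2 + 778·a·b − 468·b − 240·a^2·b + 560·a − 224 − 336·a^2 + 54·a·b·c − 15·b^2·c − 44·b·c + 80·a·c − 32·c − 48·a^2·c

(5·b + 7 + c)·(−5·b − 8 + 8·a)·(−6·a + 3·b + 4)
= (−25·b^2 − 40·b + 40·a·b − 35·b − 56 + 56·a − 5·b·c − 8·c + 8·a·c)·(−6·a + 3·b + 4)    [distributive law]
= (−25·b^2 − 75·b + 40·a·b − 56 + 56·a − 5·b·c − 8·c + 8·a·c)·(−6·a + 3·b + 4)    [combine like terms]
= 150·a·b^2 − 75·b^3 − 100·b^2 + 450·a·b − 225·b^2 − 300·b − 240·a^2·b + 120·a·b^2 + 160·a·b + 336·a − 168·b − 224 − 336·a^2 + 168·a·b + 224·a + 30·a·b·c − 15·b^2·c − 20·b·c + 48·a·c − 24·b·c − 32·c − 48·a^2·c + 24·a·b·c + 32·a·c    [distributive law]
= 270·a·b^2 − 75·b^3 − 325·b^2 + 778·a·b − 468·b − 240·a^2·b + 560·a − 224 − 336·a^2 + 54·a·b·c − 15·b^2·c − 44·b·c + 80·a·c − 32·c − 48·a^2·c    [combine like terms]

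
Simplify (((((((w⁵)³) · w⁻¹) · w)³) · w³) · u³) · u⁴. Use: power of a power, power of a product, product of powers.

u⁷w⁴⁸

(((((((w⁵)³) · w⁻¹) · w)³) · w³) · u³) · u⁴
= (((((((w⁵)³) · w⁻¹)³) · (w³)) · w³) · u³) · u⁴    [power of a product]
= (((((((w⁵)³)³) · ((w⁻¹)³)) · (w³)) · w³) · u³) · u⁴    [power of a product]
= ((((((w⁵)⁹) · ((w⁻¹)³)) · (w³)) · w³) · u³) · u⁴    [power of a power]
= ((((w⁴⁵ · ((w⁻¹)³)) · (w³)) · w³) · u³) · u⁴    [power of a power]
= ((((w⁴⁵ · w⁻³) · (w³)) · w³) · u³) · u⁴    [power of a power]
= (((w⁴² · (w³)) · w³) · u³) · u⁴    [product of powers]
= ((w⁴⁵ · w³) · u³) · u⁴    [product of powers]
= (w⁴⁸ · u³) · u⁴    [product of powers]
= u⁷w⁴⁸    [product of powers]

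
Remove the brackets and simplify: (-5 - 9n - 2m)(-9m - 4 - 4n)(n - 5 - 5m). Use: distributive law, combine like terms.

(-5 - 9n - 2m)(-9m - 4 - 4n)(n - 5 - 5m)
= (45m + 20 + 20n + 81mn + 36n + 36n² + 18m² + 8m + 8mn)(n - 5 - 5m)    [distributive law]
= (53m + 20 + 56n + 89mn + 36n² + 18m²)(n - 5 - 5m)    [combine like terms]
= 53mn - 265m - 265m² + 20n - 100 - 100m + 56n² - 280n - 280mn + 89mn² - 445mn - 445m²n + 36n³ - 180n² - 180mn² + 18m²n - 90m² - 90m³    [distributive law]
= -672mn - 365m - 355m² - 260n - 100 - 124n² - 91mn² - 427m²n + 36n³ - 90m³    [combine like terms]

-672mn - 365m - 355m² - 260n - 100 - 124n² - 91mn² - 427m²n + 36n³ - 90m³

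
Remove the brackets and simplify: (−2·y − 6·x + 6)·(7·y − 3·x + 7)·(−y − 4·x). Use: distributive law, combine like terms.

14·y^3 + 92·x·y^2 + 126·x^2·y − 28·y^2 − 52·x·y − 72·x^3 + 240·x^2 − 42·y − 168·x

(−2·y − 6·x + 6)·(7·y − 3·x + 7)·(−y − 4·x)
= (−14·y^2 + 6·x·y − 14·y − 42·x·y + 18·x^2 − 42·x + 42·y − 18·x + 42)·(−y − 4·x)    [distributive law]
= (−14·y^2 − 36·x·y + 28·y + 18·x^2 − 60·x + 42)·(−y − 4·x)    [combine like terms]
= 14·y^3 + 56·x·y^2 + 36·x·y^2 + 144·x^2·y − 28·y^2 − 112·x·y − 18·x^2·y − 72·x^3 + 60·x·y + 240·x^2 − 42·y − 168·x    [distributive law]
= 14·y^3 + 92·x·y^2 + 126·x^2·y − 28·y^2 − 52·x·y − 72·x^3 + 240·x^2 − 42·y − 168·x    [combine like terms]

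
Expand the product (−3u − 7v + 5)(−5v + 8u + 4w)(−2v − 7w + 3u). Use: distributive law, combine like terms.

187uv^2 + 227uvw − 75u^2v + 132u^2w − 72u^3 + 84uw^2 − 70v^3 − 189v^2w + 196vw^2 + 50v^2 + 135vw − 155uv − 220uw + 120u^2 − 140w^2

(−3u − 7v + 5)(−5v + 8u + 4w)(−2v − 7w + 3u)
= (15uv − 24u^2 − 12uw + 35v^2 − 56uv − 28vw − 25v + 40u + 20w)(−2v − 7w + 3u)    [distributive law]
= (−41uv − 24u^2 − 12uw + 35v^2 − 28vw − 25v + 40u + 20w)(−2v − 7w + 3u)    [combine like terms]
= 82uv^2 + 287uvw − 123u^2v + 48u^2v + 168u^2w − 72u^3 + 24uvw + 84uw^2 − 36u^2w − 70v^3 − 245v^2w + 105uv^2 + 56v^2w + 196vw^2 − 84uvw + 50v^2 + 175vw − 75uv − 80uv − 280uw + 120u^2 − 40vw − 140w^2 + 60uw    [distributive law]
= 187uv^2 + 227uvw − 75u^2v + 132u^2w − 72u^3 + 84uw^2 − 70v^3 − 189v^2w + 196vw^2 + 50v^2 + 135vw − 155uv − 220uw + 120u^2 − 140w^2    [combine like terms]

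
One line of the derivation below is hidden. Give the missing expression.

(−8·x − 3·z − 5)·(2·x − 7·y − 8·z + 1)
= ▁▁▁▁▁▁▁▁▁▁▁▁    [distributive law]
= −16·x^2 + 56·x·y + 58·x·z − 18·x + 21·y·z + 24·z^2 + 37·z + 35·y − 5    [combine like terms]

After distributive law, the bracketed line is:

−16·x^2 + 56·x·y + 64·x·z − 8·x − 6·x·z + 21·y·z + 24·z^2 − 3·z − 10·x + 35·y + 40·z − 5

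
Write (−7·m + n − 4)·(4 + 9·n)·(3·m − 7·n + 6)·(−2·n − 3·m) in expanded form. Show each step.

1002·m^2·n + 252·m^3 − 278·m·n^2 + 672·m·n + 648·m^2 − 1026·m^2·n^2 + 567·m^3·n − 747·m·n^3 − 556·n^3 + 160·n^2 + 126·n^4 + 192·n + 288·m

(−7·m + n − 4)·(4 + 9·n)·(3·m − 7·n + 6)·(−2·n − 3·m)
= (−28·m − 63·m·n + 4·n + 9·n^2 − 16 − 36·n)·(3·m − 7·n + 6)·(−2·n − 3·m)    [distributive law]
= (−28·m − 63·m·n − 32·n + 9·n^2 − 16)·(3·m − 7·n + 6)·(−2·n − 3·m)    [combine like terms]
= (−84·m^2 + 196·m·n − 168·m − 189·m^2·n + 441·m·n^2 − 378·m·n − 96·m·n + 224·n^2 − 192·n + 27·m·n^2 − 63·n^3 + 54·n^2 − 48·m + 112·n − 96)·(−2·n − 3·m)    [distributive law]
= (−84·m^2 − 278·m·n − 216·m − 189·m^2·n + 468·m·n^2 + 278·n^2 − 80·n − 63·n^3 − 96)·(−2·n − 3·m)    [combine like terms]
= 168·m^2·n + 252·m^3 + 556·m·n^2 + 834·m^2·n + 432·m·n + 648·m^2 + 378·m^2·n^2 + 567·m^3·n − 936·m·n^3 − 1404·m^2·n^2 − 556·n^3 − 834·m·n^2 + 160·n^2 + 240·m·n + 126·n^4 + 189·m·n^3 + 192·n + 288·m    [distributive law]
= 1002·m^2·n + 252·m^3 − 278·m·n^2 + 672·m·n + 648·m^2 − 1026·m^2·n^2 + 567·m^3·n − 747·m·n^3 − 556·n^3 + 160·n^2 + 126·n^4 + 192·n + 288·m    [combine like terms]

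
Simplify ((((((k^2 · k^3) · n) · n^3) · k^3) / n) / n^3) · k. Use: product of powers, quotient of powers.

k^9

((((((k^2 · k^3) · n) · n^3) · k^3) / n) / n^3) · k
= (((((k^5 · n) · n^3) · k^3) / n) / n^3) · k    [product of powers]
= k^9    [quotient of powers; product of powers]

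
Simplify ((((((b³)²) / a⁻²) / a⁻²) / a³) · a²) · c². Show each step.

((((((b³)²) / a⁻²) / a⁻²) / a³) · a²) · c²
= ((((b⁶ / a⁻²) / a⁻²) / a³) · a²) · c²    [power of a power]
= a³b⁶c²    [quotient of powers; product of powers]

a³b⁶c²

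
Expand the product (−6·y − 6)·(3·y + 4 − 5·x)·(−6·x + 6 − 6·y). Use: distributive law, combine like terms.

(−6·y − 6)·(3·y + 4 − 5·x)·(−6·x + 6 − 6·y)
= (−18·y^2 − 24·y + 30·x·y − 18·y − 24 + 30·x)·(−6·x + 6 − 6·y)    [distributive law]
= (−18·y^2 − 42·y + 30·x·y − 24 + 30·x)·(−6·x + 6 − 6·y)    [combine like terms]
= 108·x·y^2 − 108·y^2 + 108·y^3 + 252·x·y − 252·y + 252·y^2 − 180·x^2·y + 180·x·y − 180·x·y^2 + 144·x − 144 + 144·y − 180·x^2 + 180·x − 180·x·y    [distributive law]
= −72·x·y^2 + 144·y^2 + 108·y^3 + 252·x·y − 108·y − 180·x^2·y + 324·x − 144 − 180·x^2    [combine like terms]

−72·x·y^2 + 144·y^2 + 108·y^3 + 252·x·y − 108·y − 180·x^2·y + 324·x − 144 − 180·x^2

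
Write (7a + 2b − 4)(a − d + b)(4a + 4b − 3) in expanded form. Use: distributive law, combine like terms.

28a^3 + 64a^2b − 37a^2 − 28a^2d − 36abd + 37ad + 44ab^2 − 59ab − 8b^2d + 22bd + 8b^3 − 22b^2 + 12a − 12d + 12b

(7a + 2b − 4)(a − d + b)(4a + 4b − 3)
= (7a^2 − 7ad + 7ab + 2ab − 2bd + 2b^2 − 4a + 4d − 4b)(4a + 4b − 3)    [distributive law]
= (7a^2 − 7ad + 9ab − 2bd + 2b^2 − 4a + 4d − 4b)(4a + 4b − 3)    [combine like terms]
= 28a^3 + 28a^2b − 21a^2 − 28a^2d − 28abd + 21ad + 36a^2b + 36ab^2 − 27ab − 8abd − 8b^2d + 6bd + 8ab^2 + 8b^3 − 6b^2 − 16a^2 − 16ab + 12a + 16ad + 16bd − 12d − 16ab − 16b^2 + 12b    [distributive law]
= 28a^3 + 64a^2b − 37a^2 − 28a^2d − 36abd + 37ad + 44ab^2 − 59ab − 8b^2d + 22bd + 8b^3 − 22b^2 + 12a − 12d + 12b    [combine like terms]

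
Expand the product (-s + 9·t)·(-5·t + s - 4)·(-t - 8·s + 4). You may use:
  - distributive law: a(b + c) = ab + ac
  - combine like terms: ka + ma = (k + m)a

346·s·t² - 111·s²·t + 340·s·t + 8·s³ - 36·s² + 16·s + 45·t³ - 144·t² - 144·t

(-s + 9·t)·(-5·t + s - 4)·(-t - 8·s + 4)
= (5·s·t - s² + 4·s - 45·t² + 9·s·t - 36·t)·(-t - 8·s + 4)    [distributive law]
= (14·s·t - s² + 4·s - 45·t² - 36·t)·(-t - 8·s + 4)    [combine like terms]
= -14·s·t² - 112·s²·t + 56·s·t + s²·t + 8·s³ - 4·s² - 4·s·t - 32·s² + 16·s + 45·t³ + 360·s·t² - 180·t² + 36·t² + 288·s·t - 144·t    [distributive law]
= 346·s·t² - 111·s²·t + 340·s·t + 8·s³ - 36·s² + 16·s + 45·t³ - 144·t² - 144·t    [combine like terms]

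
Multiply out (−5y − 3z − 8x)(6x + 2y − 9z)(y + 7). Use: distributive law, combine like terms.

(−5y − 3z − 8x)(6x + 2y − 9z)(y + 7)
= (−30xy − 10y^2 + 45yz − 18xz − 6yz + 27z^2 − 48x^2 − 16xy + 72xz)(y + 7)    [distributive law]
= (−46xy − 10y^2 + 39yz + 54xz + 27z^2 − 48x^2)(y + 7)    [combine like terms]
= −46xy^2 − 322xy − 10y^3 − 70y^2 + 39y^2z + 273yz + 54xyz + 378xz + 27yz^2 + 189z^2 − 48x^2y − 336x^2    [distributive law]

−46xy^2 − 322xy − 10y^3 − 70y^2 + 39y^2z + 273yz + 54xyz + 378xz + 27yz^2 + 189z^2 − 48x^2y − 336x^2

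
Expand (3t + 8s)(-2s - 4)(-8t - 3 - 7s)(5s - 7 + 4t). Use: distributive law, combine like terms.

(3t + 8s)(-2s - 4)(-8t - 3 - 7s)(5s - 7 + 4t)
= (-6st - 12t - 16s^2 - 32s)(-8t - 3 - 7s)(5s - 7 + 4t)    [distributive law]
= (48st^2 + 18st + 42s^2t + 96t^2 + 36t + 84st + 128s^2t + 48s^2 + 112s^3 + 256st + 96s + 224s^2)(5s - 7 + 4t)    [distributive law]
= (48st^2 + 358st + 170s^2t + 96t^2 + 36t + 272s^2 + 112s^3 + 96s)(5s - 7 + 4t)    [combine like terms]
= 240s^2t^2 - 336st^2 + 192st^3 + 1790s^2t - 2506st + 1432st^2 + 850s^3t - 1190s^2t + 680s^2t^2 + 480st^2 - 672t^2 + 384t^3 + 180st - 252t + 144t^2 + 1360s^3 - 1904s^2 + 1088s^2t + 560s^4 - 784s^3 + 448s^3t + 480s^2 - 672s + 384st    [distributive law]
= 920s^2t^2 + 1576st^2 + 192st^3 + 1688s^2t - 1942st + 1298s^3t - 528t^2 + 384t^3 - 252t + 576s^3 - 1424s^2 + 560s^4 - 672s    [combine like terms]

920s^2t^2 + 1576st^2 + 192st^3 + 1688s^2t - 1942st + 1298s^3t - 528t^2 + 384t^3 - 252t + 576s^3 - 1424s^2 + 560s^4 - 672s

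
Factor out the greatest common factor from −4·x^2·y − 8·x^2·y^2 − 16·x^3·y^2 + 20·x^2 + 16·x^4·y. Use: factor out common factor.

−4·x^2·y − 8·x^2·y^2 − 16·x^3·y^2 + 20·x^2 + 16·x^4·y
= 4(−x^2·y − 2·x^2·y^2 − 4·x^3·y^2 + 5·x^2 + 4·x^4·y)    [factor out 4]
= 4·x^2(−y − 2·y^2 − 4·x·y^2 + 5 + 4·x^2·y)    [factor out x^2]

4·x^2(−y − 2·y^2 − 4·x·y^2 + 5 + 4·x^2·y)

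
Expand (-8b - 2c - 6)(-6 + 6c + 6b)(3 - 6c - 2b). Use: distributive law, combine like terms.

(-8b - 2c - 6)(-6 + 6c + 6b)(3 - 6c - 2b)
= (48b - 48bc - 48b² + 12c - 12c² - 12bc + 36 - 36c - 36b)(3 - 6c - 2b)    [distributive law]
= (12b - 60bc - 48b² - 24c - 12c² + 36)(3 - 6c - 2b)    [combine like terms]
= 36b - 72bc - 24b² - 180bc + 360bc² + 120b²c - 144b² + 288b²c + 96b³ - 72c + 144c² + 48bc - 36c² + 72c³ + 24bc² + 108 - 216c - 72b    [distributive law]
= -36b - 204bc - 168b² + 384bc² + 408b²c + 96b³ - 288c + 108c² + 72c³ + 108    [combine like terms]

-36b - 204bc - 168b² + 384bc² + 408b²c + 96b³ - 288c + 108c² + 72c³ + 108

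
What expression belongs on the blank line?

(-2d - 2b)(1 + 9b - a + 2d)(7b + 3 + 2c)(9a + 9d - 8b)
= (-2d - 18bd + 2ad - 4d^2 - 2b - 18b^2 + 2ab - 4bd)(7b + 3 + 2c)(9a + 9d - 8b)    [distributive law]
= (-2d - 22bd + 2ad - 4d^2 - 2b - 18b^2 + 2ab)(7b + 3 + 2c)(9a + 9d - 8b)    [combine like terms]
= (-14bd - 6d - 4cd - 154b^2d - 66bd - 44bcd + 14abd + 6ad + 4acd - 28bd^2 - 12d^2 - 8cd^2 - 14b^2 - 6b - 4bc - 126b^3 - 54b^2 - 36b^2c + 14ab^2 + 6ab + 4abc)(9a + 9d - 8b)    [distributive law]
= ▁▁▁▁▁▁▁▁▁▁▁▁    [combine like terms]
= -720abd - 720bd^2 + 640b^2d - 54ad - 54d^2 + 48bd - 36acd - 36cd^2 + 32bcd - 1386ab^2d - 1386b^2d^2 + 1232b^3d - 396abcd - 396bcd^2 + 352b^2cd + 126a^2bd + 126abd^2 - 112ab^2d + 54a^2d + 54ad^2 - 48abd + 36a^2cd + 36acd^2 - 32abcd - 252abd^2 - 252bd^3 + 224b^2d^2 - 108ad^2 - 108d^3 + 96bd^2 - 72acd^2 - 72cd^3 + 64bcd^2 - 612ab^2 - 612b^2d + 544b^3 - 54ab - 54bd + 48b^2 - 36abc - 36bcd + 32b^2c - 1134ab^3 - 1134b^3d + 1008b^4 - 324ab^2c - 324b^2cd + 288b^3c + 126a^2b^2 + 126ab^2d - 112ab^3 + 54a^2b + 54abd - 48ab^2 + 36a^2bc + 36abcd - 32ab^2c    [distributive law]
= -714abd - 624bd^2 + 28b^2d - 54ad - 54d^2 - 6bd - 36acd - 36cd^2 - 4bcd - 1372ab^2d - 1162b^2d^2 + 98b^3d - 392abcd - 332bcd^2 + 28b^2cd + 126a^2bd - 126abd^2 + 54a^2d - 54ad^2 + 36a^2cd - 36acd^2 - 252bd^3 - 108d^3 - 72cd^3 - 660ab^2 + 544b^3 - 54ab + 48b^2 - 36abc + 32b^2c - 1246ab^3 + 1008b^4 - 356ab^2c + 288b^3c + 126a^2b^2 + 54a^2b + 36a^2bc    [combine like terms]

By combine like terms:

(-80bd - 6d - 4cd - 154b^2d - 44bcd + 14abd + 6ad + 4acd - 28bd^2 - 12d^2 - 8cd^2 - 68b^2 - 6b - 4bc - 126b^3 - 36b^2c + 14ab^2 + 6ab + 4abc)(9a + 9d - 8b)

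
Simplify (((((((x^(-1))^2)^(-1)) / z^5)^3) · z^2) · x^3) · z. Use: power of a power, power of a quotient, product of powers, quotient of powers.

(((((((x^(-1))^2)^(-1)) / z^5)^3) · z^2) · x^3) · z
= (((((((x^(-1))^2)^(-1))^3) / ((z^5)^3)) · z^2) · x^3) · z    [power of a quotient]
= ((((((x^(-1))^2)^(-3)) / ((z^5)^3)) · z^2) · x^3) · z    [power of a power]
= (((((x^(-1))^(-6)) / ((z^5)^3)) · z^2) · x^3) · z    [power of a power]
= (((x^6 / ((z^5)^3)) · z^2) · x^3) · z    [power of a power]
= (((x^6 / z^15) · z^2) · x^3) · z    [power of a power]
= x^9z^(-12)    [quotient of powers; product of powers]

x^9z^(-12)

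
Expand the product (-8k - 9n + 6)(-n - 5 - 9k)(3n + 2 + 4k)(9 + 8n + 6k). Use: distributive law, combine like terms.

(-8k - 9n + 6)(-n - 5 - 9k)(3n + 2 + 4k)(9 + 8n + 6k)
= (8kn + 40k + 72k^2 + 9n^2 + 45n + 81kn - 6n - 30 - 54k)(3n + 2 + 4k)(9 + 8n + 6k)    [distributive law]
= (89kn - 14k + 72k^2 + 9n^2 + 39n - 30)(3n + 2 + 4k)(9 + 8n + 6k)    [combine like terms]
= (267kn^2 + 178kn + 356k^2n - 42kn - 28k - 56k^2 + 216k^2n + 144k^2 + 288k^3 + 27n^3 + 18n^2 + 36kn^2 + 117n^2 + 78n + 156kn - 90n - 60 - 120k)(9 + 8n + 6k)    [distributive law]
= (303kn^2 + 292kn + 572k^2n - 148k + 88k^2 + 288k^3 + 27n^3 + 135n^2 - 12n - 60)(9 + 8n + 6k)    [combine like terms]
= 2727kn^2 + 2424kn^3 + 1818k^2n^2 + 2628kn + 2336kn^2 + 1752k^2n + 5148k^2n + 4576k^2n^2 + 3432k^3n - 1332k - 1184kn - 888k^2 + 792k^2 + 704k^2n + 528k^3 + 2592k^3 + 2304k^3n + 1728k^4 + 243n^3 + 216n^4 + 162kn^3 + 1215n^2 + 1080n^3 + 810kn^2 - 108n - 96n^2 - 72kn - 540 - 480n - 360k    [distributive law]
= 5873kn^2 + 2586kn^3 + 6394k^2n^2 + 1372kn + 7604k^2n + 5736k^3n - 1692k - 96k^2 + 3120k^3 + 1728k^4 + 1323n^3 + 216n^4 + 1119n^2 - 588n - 540    [combine like terms]

5873kn^2 + 2586kn^3 + 6394k^2n^2 + 1372kn + 7604k^2n + 5736k^3n - 1692k - 96k^2 + 3120k^3 + 1728k^4 + 1323n^3 + 216n^4 + 1119n^2 - 588n - 540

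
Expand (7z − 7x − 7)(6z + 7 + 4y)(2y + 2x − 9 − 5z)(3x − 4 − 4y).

(7z − 7x − 7)(6z + 7 + 4y)(2y + 2x − 9 − 5z)(3x − 4 − 4y)
= (42z^2 + 49z + 28yz − 42xz − 49x − 28xy − 42z − 49 − 28y)(2y + 2x − 9 − 5z)(3x − 4 − 4y)    [distributive law]
= (42z^2 + 7z + 28yz − 42xz − 49x − 28xy − 49 − 28y)(2y + 2x − 9 − 5z)(3x − 4 − 4y)    [combine like terms]
= (84yz^2 + 84xz^2 − 378z^2 − 210z^3 + 14yz + 14xz − 63z − 35z^2 + 56y^2z + 56xyz − 252yz − 140yz^2 − 84xyz − 84x^2z + 378xz + 210xz^2 − 98xy − 98x^2 + 441x + 245xz − 56xy^2 − 56x^2y + 252xy + 140xyz − 98y − 98x + 441 + 245z − 56y^2 − 56xy + 252y + 140yz)(3x − 4 − 4y)    [distributive law]
= (−56yz^2 + 294xz^2 − 413z^2 − 210z^3 − 98yz + 637xz + 182z + 56y^2z + 112xyz − 84x^2z + 98xy − 98x^2 + 343x − 56xy^2 − 56x^2y + 154y + 441 − 56y^2)(3x − 4 − 4y)    [combine like terms]
= −168xyz^2 + 224yz^2 + 224y^2z^2 + 882x^2z^2 − 1176xz^2 − 1176xyz^2 − 1239xz^2 + 1652z^2 + 1652yz^2 − 630xz^3 + 840z^3 + 840yz^3 − 294xyz + 392yz + 392y^2z + 1911x^2z − 2548xz − 2548xyz + 546xz − 728z − 728yz + 168xy^2z − 224y^2z − 224y^3z + 336x^2yz − 448xyz − 448xy^2z − 252x^3z + 336x^2z + 336x^2yz + 294x^2y − 392xy − 392xy^2 − 294x^3 + 392x^2 + 392x^2y + 1029x^2 − 1372x − 1372xy − 168x^2y^2 + 224xy^2 + 224xy^3 − 168x^3y + 224x^2y + 224x^2y^2 + 462xy − 616y − 616y^2 + 1323x − 1764 − 1764y − 168xy^2 + 224y^2 + 224y^3    [distributive law]
= −1344xyz^2 + 1876yz^2 + 224y^2z^2 + 882x^2z^2 − 2415xz^2 + 1652z^2 − 630xz^3 + 840z^3 + 840yz^3 − 3290xyz − 336yz + 168y^2z + 2247x^2z − 2002xz − 728z − 280xy^2z − 224y^3z + 672x^2yz − 252x^3z + 910x^2y − 1302xy − 336xy^2 − 294x^3 + 1421x^2 − 49x + 56x^2y^2 + 224xy^3 − 168x^3y − 2380y − 392y^2 − 1764 + 224y^3    [combine like terms]

−1344xyz^2 + 1876yz^2 + 224y^2z^2 + 882x^2z^2 − 2415xz^2 + 1652z^2 − 630xz^3 + 840z^3 + 840yz^3 − 3290xyz − 336yz + 168y^2z + 2247x^2z − 2002xz − 728z − 280xy^2z − 224y^3z + 672x^2yz − 252x^3z + 910x^2y − 1302xy − 336xy^2 − 294x^3 + 1421x^2 − 49x + 56x^2y^2 + 224xy^3 − 168x^3y − 2380y − 392y^2 − 1764 + 224y^3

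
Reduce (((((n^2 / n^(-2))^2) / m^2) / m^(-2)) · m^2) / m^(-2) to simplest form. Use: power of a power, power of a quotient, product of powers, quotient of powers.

m^4·n^8

(((((n^2 / n^(-2))^2) / m^2) / m^(-2)) · m^2) / m^(-2)
= ((((((n^2)^2) / ((n^(-2))^2)) / m^2) / m^(-2)) · m^2) / m^(-2)    [power of a quotient]
= ((((n^4 / ((n^(-2))^2)) / m^2) / m^(-2)) · m^2) / m^(-2)    [power of a power]
= ((((n^4 / n^(-4)) / m^2) / m^(-2)) · m^2) / m^(-2)    [power of a power]
= (((n^8 / m^2) / m^(-2)) · m^2) / m^(-2)    [quotient of powers]
= m^4·n^8    [quotient of powers; product of powers]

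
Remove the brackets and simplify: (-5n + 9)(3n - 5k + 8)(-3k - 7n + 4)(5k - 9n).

25k²n² + 1695kn³ - 945n⁴ - 3931kn² - 279n³ - 375k³n + 1055k²n + 784kn + 5004n² + 675k³ - 1980k² + 1440k - 2592n

(-5n + 9)(3n - 5k + 8)(-3k - 7n + 4)(5k - 9n)
= (-15n² + 25kn - 40n + 27n - 45k + 72)(-3k - 7n + 4)(5k - 9n)    [distributive law]
= (-15n² + 25kn - 13n - 45k + 72)(-3k - 7n + 4)(5k - 9n)    [combine like terms]
= (45kn² + 105n³ - 60n² - 75k²n - 175kn² + 100kn + 39kn + 91n² - 52n + 135k² + 315kn - 180k - 216k - 504n + 288)(5k - 9n)    [distributive law]
= (-130kn² + 105n³ + 31n² - 75k²n + 454kn - 556n + 135k² - 396k + 288)(5k - 9n)    [combine like terms]
= -650k²n² + 1170kn³ + 525kn³ - 945n⁴ + 155kn² - 279n³ - 375k³n + 675k²n² + 2270k²n - 4086kn² - 2780kn + 5004n² + 675k³ - 1215k²n - 1980k² + 3564kn + 1440k - 2592n    [distributive law]
= 25k²n² + 1695kn³ - 945n⁴ - 3931kn² - 279n³ - 375k³n + 1055k²n + 784kn + 5004n² + 675k³ - 1980k² + 1440k - 2592n    [combine like terms]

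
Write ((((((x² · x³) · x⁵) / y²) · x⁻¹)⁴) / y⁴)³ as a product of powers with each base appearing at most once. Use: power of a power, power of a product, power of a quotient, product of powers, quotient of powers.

((((((x² · x³) · x⁵) / y²) · x⁻¹)⁴) / y⁴)³
= ((((((x² · x³) · x⁵) / y²) · x⁻¹)⁴)³) / ((y⁴)³)    [power of a quotient]
= (((((x² · x³) · x⁵) / y²) · x⁻¹)¹²) / ((y⁴)³)    [power of a power]
= (((((x² · x³) · x⁵) / y²)¹²) · ((x⁻¹)¹²)) / ((y⁴)³)    [power of a product]
= (((((x² · x³) · x⁵)¹²) / ((y²)¹²)) · ((x⁻¹)¹²)) / ((y⁴)³)    [power of a quotient]
= (((((x² · x³)¹²) · ((x⁵)¹²)) / ((y²)¹²)) · ((x⁻¹)¹²)) / ((y⁴)³)    [power of a product]
= ((((((x²)¹²) · ((x³)¹²)) · ((x⁵)¹²)) / ((y²)¹²)) · ((x⁻¹)¹²)) / ((y⁴)³)    [power of a product]
= ((((x²⁴ · ((x³)¹²)) · ((x⁵)¹²)) / ((y²)¹²)) · ((x⁻¹)¹²)) / ((y⁴)³)    [power of a power]
= ((((x²⁴ · x³⁶) · ((x⁵)¹²)) / ((y²)¹²)) · ((x⁻¹)¹²)) / ((y⁴)³)    [power of a power]
= (((x⁶⁰ · ((x⁵)¹²)) / ((y²)¹²)) · ((x⁻¹)¹²)) / ((y⁴)³)    [product of powers]
= (((x⁶⁰ · x⁶⁰) / ((y²)¹²)) · ((x⁻¹)¹²)) / ((y⁴)³)    [power of a power]
= ((x¹²⁰ / ((y²)¹²)) · ((x⁻¹)¹²)) / ((y⁴)³)    [product of powers]
= ((x¹²⁰ / y²⁴) · ((x⁻¹)¹²)) / ((y⁴)³)    [power of a power]
= ((x¹²⁰ / y²⁴) · x⁻¹²) / ((y⁴)³)    [power of a power]
= ((x¹²⁰ / y²⁴) · x⁻¹²) / y¹²    [power of a power]
= x¹⁰⁸·y⁻³⁶    [quotient of powers; product of powers]

x¹⁰⁸·y⁻³⁶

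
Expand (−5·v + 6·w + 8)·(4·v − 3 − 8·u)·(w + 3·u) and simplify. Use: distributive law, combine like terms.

−20·v²·w − 60·u·v² + 47·v·w + 141·u·v + 112·u·v·w + 120·u²·v + 24·v·w² − 18·w² − 118·u·w − 48·u·w² − 144·u²·w − 24·w − 72·u − 192·u²

(−5·v + 6·w + 8)·(4·v − 3 − 8·u)·(w + 3·u)
= (−20·v² + 15·v + 40·u·v + 24·v·w − 18·w − 48·u·w + 32·v − 24 − 64·u)·(w + 3·u)    [distributive law]
= (−20·v² + 47·v + 40·u·v + 24·v·w − 18·w − 48·u·w − 24 − 64·u)·(w + 3·u)    [combine like terms]
= −20·v²·w − 60·u·v² + 47·v·w + 141·u·v + 40·u·v·w + 120·u²·v + 24·v·w² + 72·u·v·w − 18·w² − 54·u·w − 48·u·w² − 144·u²·w − 24·w − 72·u − 64·u·w − 192·u²    [distributive law]
= −20·v²·w − 60·u·v² + 47·v·w + 141·u·v + 112·u·v·w + 120·u²·v + 24·v·w² − 18·w² − 118·u·w − 48·u·w² − 144·u²·w − 24·w − 72·u − 192·u²    [combine like terms]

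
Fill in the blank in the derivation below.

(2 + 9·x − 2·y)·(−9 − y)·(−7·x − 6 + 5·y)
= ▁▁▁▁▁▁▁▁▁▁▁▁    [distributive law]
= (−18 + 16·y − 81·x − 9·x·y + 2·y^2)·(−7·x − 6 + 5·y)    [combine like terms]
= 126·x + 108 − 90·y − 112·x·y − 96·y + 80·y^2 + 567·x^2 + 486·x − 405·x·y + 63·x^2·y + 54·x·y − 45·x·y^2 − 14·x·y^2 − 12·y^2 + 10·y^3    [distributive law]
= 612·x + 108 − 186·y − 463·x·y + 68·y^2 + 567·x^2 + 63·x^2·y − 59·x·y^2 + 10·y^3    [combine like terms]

After distributive law, the bracketed line is:

(−18 − 2·y − 81·x − 9·x·y + 18·y + 2·y^2)·(−7·x − 6 + 5·y)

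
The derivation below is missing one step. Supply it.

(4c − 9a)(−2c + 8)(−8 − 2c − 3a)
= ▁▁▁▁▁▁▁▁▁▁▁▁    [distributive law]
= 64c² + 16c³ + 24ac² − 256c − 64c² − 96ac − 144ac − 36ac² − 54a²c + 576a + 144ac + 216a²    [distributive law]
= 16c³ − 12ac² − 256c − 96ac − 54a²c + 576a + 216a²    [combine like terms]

By distributive law:

(−8c² + 32c + 18ac − 72a)(−8 − 2c − 3a)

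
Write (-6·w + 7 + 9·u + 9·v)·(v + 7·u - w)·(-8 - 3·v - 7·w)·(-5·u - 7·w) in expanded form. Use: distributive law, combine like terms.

(-6·w + 7 + 9·u + 9·v)·(v + 7·u - w)·(-8 - 3·v - 7·w)·(-5·u - 7·w)
= (-6·v·w - 42·u·w + 6·w^2 + 7·v + 49·u - 7·w + 9·u·v + 63·u^2 - 9·u·w + 9·v^2 + 63·u·v - 9·v·w)·(-8 - 3·v - 7·w)·(-5·u - 7·w)    [distributive law]
= (-15·v·w - 51·u·w + 6·w^2 + 7·v + 49·u - 7·w + 72·u·v + 63·u^2 + 9·v^2)·(-8 - 3·v - 7·w)·(-5·u - 7·w)    [combine like terms]
= (120·v·w + 45·v^2·w + 105·v·w^2 + 408·u·w + 153·u·v·w + 357·u·w^2 - 48·w^2 - 18·v·w^2 - 42·w^3 - 56·v - 21·v^2 - 49·v·w - 392·u - 147·u·v - 343·u·w + 56·w + 21·v·w + 49·w^2 - 576·u·v - 216·u·v^2 - 504·u·v·w - 504·u^2 - 189·u^2·v - 441·u^2·w - 72·v^2 - 27·v^3 - 63·v^2·w)·(-5·u - 7·w)    [distributive law]
= (92·v·w - 18·v^2·w + 87·v·w^2 + 65·u·w - 351·u·v·w + 357·u·w^2 + w^2 - 42·w^3 - 56·v - 93·v^2 - 392·u - 723·u·v + 56·w - 216·u·v^2 - 504·u^2 - 189·u^2·v - 441·u^2·w - 27·v^3)·(-5·u - 7·w)    [combine like terms]
= -460·u·v·w - 644·v·w^2 + 90·u·v^2·w + 126·v^2·w^2 - 435·u·v·w^2 - 609·v·w^3 - 325·u^2·w - 455·u·w^2 + 1755·u^2·v·w + 2457·u·v·w^2 - 1785·u^2·w^2 - 2499·u·w^3 - 5·u·w^2 - 7·w^3 + 210·u·w^3 + 294·w^4 + 280·u·v + 392·v·w + 465·u·v^2 + 651·v^2·w + 1960·u^2 + 2744·u·w + 3615·u^2·v + 5061·u·v·w - 280·u·w - 392·w^2 + 1080·u^2·v^2 + 1512·u·v^2·w + 2520·u^3 + 3528·u^2·w + 945·u^3·v + 1323·u^2·v·w + 2205·u^3·w + 3087·u^2·w^2 + 135·u·v^3 + 189·v^3·w    [distributive law]
= 4601·u·v·w - 644·v·w^2 + 1602·u·v^2·w + 126·v^2·w^2 + 2022·u·v·w^2 - 609·v·w^3 + 3203·u^2·w - 460·u·w^2 + 3078·u^2·v·w + 1302·u^2·w^2 - 2289·u·w^3 - 7·w^3 + 294·w^4 + 280·u·v + 392·v·w + 465·u·v^2 + 651·v^2·w + 1960·u^2 + 2464·u·w + 3615·u^2·v - 392·w^2 + 1080·u^2·v^2 + 2520·u^3 + 945·u^3·v + 2205·u^3·w + 135·u·v^3 + 189·v^3·w    [combine like terms]

4601·u·v·w - 644·v·w^2 + 1602·u·v^2·w + 126·v^2·w^2 + 2022·u·v·w^2 - 609·v·w^3 + 3203·u^2·w - 460·u·w^2 + 3078·u^2·v·w + 1302·u^2·w^2 - 2289·u·w^3 - 7·w^3 + 294·w^4 + 280·u·v + 392·v·w + 465·u·v^2 + 651·v^2·w + 1960·u^2 + 2464·u·w + 3615·u^2·v - 392·w^2 + 1080·u^2·v^2 + 2520·u^3 + 945·u^3·v + 2205·u^3·w + 135·u·v^3 + 189·v^3·w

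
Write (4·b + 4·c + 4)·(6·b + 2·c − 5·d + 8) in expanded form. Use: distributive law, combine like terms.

24·b^2 + 32·b·c − 20·b·d + 56·b + 8·c^2 − 20·c·d + 40·c − 20·d + 32

(4·b + 4·c + 4)·(6·b + 2·c − 5·d + 8)
= 24·b^2 + 8·b·c − 20·b·d + 32·b + 24·b·c + 8·c^2 − 20·c·d + 32·c + 24·b + 8·c − 20·d + 32    [distributive law]
= 24·b^2 + 32·b·c − 20·b·d + 56·b + 8·c^2 − 20·c·d + 40·c − 20·d + 32    [combine like terms]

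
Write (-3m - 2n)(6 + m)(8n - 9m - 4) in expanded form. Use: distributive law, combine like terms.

-28mn + 174m^2 + 72m - 6m^2n + 27m^3 - 96n^2 + 48n - 16mn^2

(-3m - 2n)(6 + m)(8n - 9m - 4)
= (-18m - 3m^2 - 12n - 2mn)(8n - 9m - 4)    [distributive law]
= -144mn + 162m^2 + 72m - 24m^2n + 27m^3 + 12m^2 - 96n^2 + 108mn + 48n - 16mn^2 + 18m^2n + 8mn    [distributive law]
= -28mn + 174m^2 + 72m - 6m^2n + 27m^3 - 96n^2 + 48n - 16mn^2    [combine like terms]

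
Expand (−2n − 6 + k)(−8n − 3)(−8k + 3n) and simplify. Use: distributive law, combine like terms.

−152kn^2 + 48n^3 − 441kn + 162n^2 − 144k + 54n + 64k^2n + 24k^2

(−2n − 6 + k)(−8n − 3)(−8k + 3n)
= (16n^2 + 6n + 48n + 18 − 8kn − 3k)(−8k + 3n)    [distributive law]
= (16n^2 + 54n + 18 − 8kn − 3k)(−8k + 3n)    [combine like terms]
= −128kn^2 + 48n^3 − 432kn + 162n^2 − 144k + 54n + 64k^2n − 24kn^2 + 24k^2 − 9kn    [distributive law]
= −152kn^2 + 48n^3 − 441kn + 162n^2 − 144k + 54n + 64k^2n + 24k^2    [combine like terms]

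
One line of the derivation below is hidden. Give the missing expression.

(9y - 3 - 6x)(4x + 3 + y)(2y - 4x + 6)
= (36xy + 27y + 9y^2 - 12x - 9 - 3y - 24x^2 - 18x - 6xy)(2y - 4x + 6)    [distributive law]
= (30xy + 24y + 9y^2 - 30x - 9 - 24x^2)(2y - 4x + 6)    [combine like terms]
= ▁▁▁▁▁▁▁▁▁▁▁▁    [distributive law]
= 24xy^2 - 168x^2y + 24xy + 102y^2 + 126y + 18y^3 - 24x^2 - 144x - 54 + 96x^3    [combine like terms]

By distributive law:

60xy^2 - 120x^2y + 180xy + 48y^2 - 96xy + 144y + 18y^3 - 36xy^2 + 54y^2 - 60xy + 120x^2 - 180x - 18y + 36x - 54 - 48x^2y + 96x^3 - 144x^2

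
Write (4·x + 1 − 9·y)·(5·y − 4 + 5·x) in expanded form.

−25·x·y − 11·x + 20·x² + 41·y − 4 − 45·y²

(4·x + 1 − 9·y)·(5·y − 4 + 5·x)
= 20·x·y − 16·x + 20·x² + 5·y − 4 + 5·x − 45·y² + 36·y − 45·x·y    [distributive law]
= −25·x·y − 11·x + 20·x² + 41·y − 4 − 45·y²    [combine like terms]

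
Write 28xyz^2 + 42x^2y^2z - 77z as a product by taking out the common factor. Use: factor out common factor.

28xyz^2 + 42x^2y^2z - 77z
= 7(4xyz^2 + 6x^2y^2z - 11z)    [factor out 7]
= 7z(4xyz + 6x^2y^2 - 11)    [factor out z]

7z(4xyz + 6x^2y^2 - 11)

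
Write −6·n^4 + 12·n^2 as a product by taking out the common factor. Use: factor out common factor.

6·n^2(−n^2 + 2)

−6·n^4 + 12·n^2
= 6(−n^4 + 2·n^2)    [factor out 6]
= 6·n^2(−n^2 + 2)    [factor out n^2]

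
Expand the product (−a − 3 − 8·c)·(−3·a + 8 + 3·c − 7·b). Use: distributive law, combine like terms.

3·a^2 + a + 21·a·c + 7·a·b − 24 − 73·c + 21·b − 24·c^2 + 56·b·c

(−a − 3 − 8·c)·(−3·a + 8 + 3·c − 7·b)
= 3·a^2 − 8·a − 3·a·c + 7·a·b + 9·a − 24 − 9·c + 21·b + 24·a·c − 64·c − 24·c^2 + 56·b·c    [distributive law]
= 3·a^2 + a + 21·a·c + 7·a·b − 24 − 73·c + 21·b − 24·c^2 + 56·b·c    [combine like terms]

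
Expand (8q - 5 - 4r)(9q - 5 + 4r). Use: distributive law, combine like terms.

(8q - 5 - 4r)(9q - 5 + 4r)
= 72q^2 - 40q + 32qr - 45q + 25 - 20r - 36qr + 20r - 16r^2    [distributive law]
= 72q^2 - 85q - 4qr + 25 - 16r^2    [combine like terms]

72q^2 - 85q - 4qr + 25 - 16r^2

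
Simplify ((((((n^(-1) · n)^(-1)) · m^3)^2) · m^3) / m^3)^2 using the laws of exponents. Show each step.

((((((n^(-1) · n)^(-1)) · m^3)^2) · m^3) / m^3)^2
= ((((((n^(-1) · n)^(-1)) · m^3)^2) · m^3)^2) / ((m^3)^2)    [power of a quotient]
= ((((((n^(-1) · n)^(-1)) · m^3)^2)^2) · ((m^3)^2)) / ((m^3)^2)    [power of a product]
= (((((n^(-1) · n)^(-1)) · m^3)^4) · ((m^3)^2)) / ((m^3)^2)    [power of a power]
= (((((n^(-1) · n)^(-1))^4) · ((m^3)^4)) · ((m^3)^2)) / ((m^3)^2)    [power of a product]
= ((((n^(-1) · n)^(-4)) · ((m^3)^4)) · ((m^3)^2)) / ((m^3)^2)    [power of a power]
= (((((n^(-1))^(-4)) · (n^(-4))) · ((m^3)^4)) · ((m^3)^2)) / ((m^3)^2)    [power of a product]
= (((n^4 · (n^(-4))) · ((m^3)^4)) · ((m^3)^2)) / ((m^3)^2)    [power of a power]
= ((n^0 · ((m^3)^4)) · ((m^3)^2)) / ((m^3)^2)    [product of powers]
= ((n^0 · m^12) · ((m^3)^2)) / ((m^3)^2)    [power of a power]
= ((n^0 · m^12) · m^6) / ((m^3)^2)    [power of a power]
= ((n^0 · m^12) · m^6) / m^6    [power of a power]
= m^12    [quotient of powers; product of powers]

m^12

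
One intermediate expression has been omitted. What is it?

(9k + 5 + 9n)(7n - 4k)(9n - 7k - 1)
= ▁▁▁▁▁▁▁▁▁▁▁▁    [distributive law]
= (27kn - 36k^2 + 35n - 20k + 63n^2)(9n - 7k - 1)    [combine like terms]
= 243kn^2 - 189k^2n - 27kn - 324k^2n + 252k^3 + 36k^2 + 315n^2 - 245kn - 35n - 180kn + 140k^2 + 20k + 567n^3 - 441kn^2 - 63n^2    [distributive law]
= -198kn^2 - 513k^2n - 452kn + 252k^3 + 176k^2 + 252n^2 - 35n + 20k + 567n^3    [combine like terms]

Applying distributive law to the line above:

(63kn - 36k^2 + 35n - 20k + 63n^2 - 36kn)(9n - 7k - 1)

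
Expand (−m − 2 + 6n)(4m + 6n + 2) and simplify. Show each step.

−4m^2 + 18mn − 10m − 4 + 36n^2

(−m − 2 + 6n)(4m + 6n + 2)
= −4m^2 − 6mn − 2m − 8m − 12n − 4 + 24mn + 36n^2 + 12n    [distributive law]
= −4m^2 + 18mn − 10m − 4 + 36n^2    [combine like terms]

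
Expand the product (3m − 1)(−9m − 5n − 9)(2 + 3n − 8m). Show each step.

90m^2 + 39m^2n + 216m^3 − 124mn − 45mn^2 − 108m + 37n + 15n^2 + 18

(3m − 1)(−9m − 5n − 9)(2 + 3n − 8m)
= (−27m^2 − 15mn − 27m + 9m + 5n + 9)(2 + 3n − 8m)    [distributive law]
= (−27m^2 − 15mn − 18m + 5n + 9)(2 + 3n − 8m)    [combine like terms]
= −54m^2 − 81m^2n + 216m^3 − 30mn − 45mn^2 + 120m^2n − 36m − 54mn + 144m^2 + 10n + 15n^2 − 40mn + 18 + 27n − 72m    [distributive law]
= 90m^2 + 39m^2n + 216m^3 − 124mn − 45mn^2 − 108m + 37n + 15n^2 + 18    [combine like terms]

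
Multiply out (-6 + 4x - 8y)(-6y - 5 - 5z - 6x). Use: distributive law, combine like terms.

76y + 30 + 30z + 16x + 24xy - 20xz - 24x^2 + 48y^2 + 40yz

(-6 + 4x - 8y)(-6y - 5 - 5z - 6x)
= 36y + 30 + 30z + 36x - 24xy - 20x - 20xz - 24x^2 + 48y^2 + 40y + 40yz + 48xy    [distributive law]
= 76y + 30 + 30z + 16x + 24xy - 20xz - 24x^2 + 48y^2 + 40yz    [combine like terms]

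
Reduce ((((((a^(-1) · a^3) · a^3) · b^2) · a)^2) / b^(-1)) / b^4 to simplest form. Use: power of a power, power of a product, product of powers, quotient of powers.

a^12·b

((((((a^(-1) · a^3) · a^3) · b^2) · a)^2) / b^(-1)) / b^4
= ((((((a^(-1) · a^3) · a^3) · b^2)^2) · (a^2)) / b^(-1)) / b^4    [power of a product]
= ((((((a^(-1) · a^3) · a^3)^2) · ((b^2)^2)) · (a^2)) / b^(-1)) / b^4    [power of a product]
= ((((((a^(-1) · a^3)^2) · ((a^3)^2)) · ((b^2)^2)) · (a^2)) / b^(-1)) / b^4    [power of a product]
= (((((((a^(-1))^2) · ((a^3)^2)) · ((a^3)^2)) · ((b^2)^2)) · (a^2)) / b^(-1)) / b^4    [power of a product]
= (((((a^(-2) · ((a^3)^2)) · ((a^3)^2)) · ((b^2)^2)) · (a^2)) / b^(-1)) / b^4    [power of a power]
= (((((a^(-2) · a^6) · ((a^3)^2)) · ((b^2)^2)) · (a^2)) / b^(-1)) / b^4    [power of a power]
= ((((a^4 · ((a^3)^2)) · ((b^2)^2)) · (a^2)) / b^(-1)) / b^4    [product of powers]
= ((((a^4 · a^6) · ((b^2)^2)) · (a^2)) / b^(-1)) / b^4    [power of a power]
= (((a^10 · ((b^2)^2)) · (a^2)) / b^(-1)) / b^4    [product of powers]
= (((a^10 · b^4) · (a^2)) / b^(-1)) / b^4    [power of a power]
= a^12·b    [quotient of powers; product of powers]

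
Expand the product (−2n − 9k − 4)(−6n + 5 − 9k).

(−2n − 9k − 4)(−6n + 5 − 9k)
= 12n² − 10n + 18kn + 54kn − 45k + 81k² + 24n − 20 + 36k    [distributive law]
= 12n² + 14n + 72kn − 9k + 81k² − 20    [combine like terms]

12n² + 14n + 72kn − 9k + 81k² − 20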